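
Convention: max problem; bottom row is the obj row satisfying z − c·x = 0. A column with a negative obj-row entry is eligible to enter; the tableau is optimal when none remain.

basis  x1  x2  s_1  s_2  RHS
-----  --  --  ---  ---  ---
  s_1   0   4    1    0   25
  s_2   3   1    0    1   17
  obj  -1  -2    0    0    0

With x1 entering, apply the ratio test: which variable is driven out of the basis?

Column x1 entries and ratios — s_1: 0 ≤ 0, skip; s_2: 17/3 = 17/3.
Smallest ratio is 17/3 in the row of s_2, so s_2 leaves.

s_2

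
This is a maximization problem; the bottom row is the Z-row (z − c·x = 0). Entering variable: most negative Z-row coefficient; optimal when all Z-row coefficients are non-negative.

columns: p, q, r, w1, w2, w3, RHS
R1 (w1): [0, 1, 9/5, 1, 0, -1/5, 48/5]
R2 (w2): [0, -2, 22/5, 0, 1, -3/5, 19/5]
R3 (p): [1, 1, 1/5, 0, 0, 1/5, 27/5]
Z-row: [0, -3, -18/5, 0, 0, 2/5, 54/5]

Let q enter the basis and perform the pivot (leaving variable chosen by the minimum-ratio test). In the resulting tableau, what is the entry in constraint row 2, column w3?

-1/5

Ratio test on column q — row 1: (48/5)/1 = 48/5; row 2: entry -2 ≤ 0; row 3: (27/5)/1 = 27/5. Minimum is 27/5 at row 3 (p leaves); pivot element 1.
Divide row 3 by 1; eliminate column q from the other rows.
Row 2 update in column w3: -3/5 − (-2)·(1/5) = -1/5.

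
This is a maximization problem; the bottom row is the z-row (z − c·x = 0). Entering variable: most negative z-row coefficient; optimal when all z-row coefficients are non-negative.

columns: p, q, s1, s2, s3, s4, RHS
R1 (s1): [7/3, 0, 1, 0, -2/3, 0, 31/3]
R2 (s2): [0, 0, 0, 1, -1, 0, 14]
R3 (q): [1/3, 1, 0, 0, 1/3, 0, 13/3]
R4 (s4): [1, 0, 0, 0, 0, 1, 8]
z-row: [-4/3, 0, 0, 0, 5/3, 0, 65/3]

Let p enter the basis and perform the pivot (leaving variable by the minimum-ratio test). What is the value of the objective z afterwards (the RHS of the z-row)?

193/7

Ratio test on column p — row 1: (31/3)/(7/3) = 31/7; row 2: entry 0 ≤ 0; row 3: (13/3)/(1/3) = 13; row 4: 8/1 = 8. Minimum is 31/7 at row 1 (s1 leaves); pivot element 7/3.
Pivot on row 1; the z-row RHS becomes 65/3 − (-4/3)·(31/7) = 193/7.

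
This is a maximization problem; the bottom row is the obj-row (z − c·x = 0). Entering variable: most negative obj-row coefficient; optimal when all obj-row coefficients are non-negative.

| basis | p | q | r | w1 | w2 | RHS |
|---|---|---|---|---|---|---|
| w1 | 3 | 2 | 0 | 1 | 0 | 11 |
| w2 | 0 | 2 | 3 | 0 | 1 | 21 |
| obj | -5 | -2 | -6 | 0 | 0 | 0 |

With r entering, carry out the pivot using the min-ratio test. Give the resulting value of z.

42

Ratio test on column r — row 1: entry 0 ≤ 0; row 2: 21/3 = 7. Minimum is 7 at row 2 (w2 leaves); pivot element 3.
Pivot on row 2; the obj-row RHS becomes 0 − (-6)·7 = 42.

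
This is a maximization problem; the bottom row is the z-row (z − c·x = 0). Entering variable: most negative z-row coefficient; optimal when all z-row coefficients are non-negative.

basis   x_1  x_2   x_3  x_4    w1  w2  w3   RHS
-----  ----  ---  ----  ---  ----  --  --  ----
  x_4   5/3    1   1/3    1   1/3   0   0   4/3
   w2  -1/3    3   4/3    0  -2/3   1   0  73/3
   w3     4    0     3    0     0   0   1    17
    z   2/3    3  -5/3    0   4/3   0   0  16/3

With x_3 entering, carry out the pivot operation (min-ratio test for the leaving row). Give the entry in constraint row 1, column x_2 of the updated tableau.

Ratio test on column x_3 — row 1: (4/3)/(1/3) = 4; row 2: (73/3)/(4/3) = 73/4; row 3: 17/3 = 17/3. Minimum is 4 at row 1 (x_4 leaves); pivot element 1/3.
Divide row 1 by 1/3; eliminate column x_3 from the other rows.
In the new row 1, the x_2 entry is the old entry divided by the pivot: 1/(1/3) = 3.

3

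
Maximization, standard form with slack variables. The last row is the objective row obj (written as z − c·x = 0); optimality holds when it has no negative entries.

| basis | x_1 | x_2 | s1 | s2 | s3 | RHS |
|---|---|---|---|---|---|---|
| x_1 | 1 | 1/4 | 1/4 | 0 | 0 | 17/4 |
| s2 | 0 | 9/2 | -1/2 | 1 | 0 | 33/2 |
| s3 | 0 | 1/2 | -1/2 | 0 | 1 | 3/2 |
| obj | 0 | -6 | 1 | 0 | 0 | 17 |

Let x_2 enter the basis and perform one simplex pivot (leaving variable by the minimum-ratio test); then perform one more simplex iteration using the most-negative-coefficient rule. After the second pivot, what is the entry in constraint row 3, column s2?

1/4

Ratio test on column x_2 — row 1: (17/4)/(1/4) = 17; row 2: (33/2)/(9/2) = 11/3; row 3: (3/2)/(1/2) = 3. Minimum is 3 at row 3 (s3 leaves); pivot element 1/2.
Divide row 3 by 1/2; eliminate column x_2 from the other rows.
Second iteration: most negative obj-row entry is -5 in column s1, so s1 enters.
Ratio test on column s1 — row 1: (7/2)/(1/2) = 7; row 2: 3/4 = 3/4; row 3: entry -1 ≤ 0. Minimum is 3/4 at row 2 (s2 leaves); pivot element 4.
Divide row 2 by 4; eliminate column s1 from the other rows.
After both pivots, the entry at constraint row 3, column s2 is 1/4.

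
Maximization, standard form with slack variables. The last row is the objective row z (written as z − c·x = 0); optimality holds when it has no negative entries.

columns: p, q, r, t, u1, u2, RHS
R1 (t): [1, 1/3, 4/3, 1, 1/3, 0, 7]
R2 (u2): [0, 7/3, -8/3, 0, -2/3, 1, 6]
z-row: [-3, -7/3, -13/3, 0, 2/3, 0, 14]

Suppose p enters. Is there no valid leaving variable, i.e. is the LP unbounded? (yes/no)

no

Column p has positive entries in row(s) 1, so the ratio test bounds it — not unbounded.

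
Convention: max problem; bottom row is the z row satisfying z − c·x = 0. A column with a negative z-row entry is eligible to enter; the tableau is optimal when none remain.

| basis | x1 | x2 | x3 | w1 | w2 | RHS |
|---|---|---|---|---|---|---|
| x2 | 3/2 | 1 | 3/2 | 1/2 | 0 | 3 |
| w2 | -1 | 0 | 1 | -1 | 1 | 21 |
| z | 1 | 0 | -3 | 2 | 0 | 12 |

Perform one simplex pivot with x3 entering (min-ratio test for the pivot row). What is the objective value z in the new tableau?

18

Ratio test on column x3 — row 1: 3/(3/2) = 2; row 2: 21/1 = 21. Minimum is 2 at row 1 (x2 leaves); pivot element 3/2.
Pivot on row 1; the z-row RHS becomes 12 − (-3)·2 = 18.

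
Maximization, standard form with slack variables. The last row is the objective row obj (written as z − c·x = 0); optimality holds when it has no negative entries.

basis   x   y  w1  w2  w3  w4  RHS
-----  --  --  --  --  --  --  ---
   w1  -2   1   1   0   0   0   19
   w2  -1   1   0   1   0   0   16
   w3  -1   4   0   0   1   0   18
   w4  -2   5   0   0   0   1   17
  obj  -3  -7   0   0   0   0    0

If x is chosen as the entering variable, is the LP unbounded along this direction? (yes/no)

yes

Every constraint-row entry in column x is ≤ 0, so increasing x is unbounded.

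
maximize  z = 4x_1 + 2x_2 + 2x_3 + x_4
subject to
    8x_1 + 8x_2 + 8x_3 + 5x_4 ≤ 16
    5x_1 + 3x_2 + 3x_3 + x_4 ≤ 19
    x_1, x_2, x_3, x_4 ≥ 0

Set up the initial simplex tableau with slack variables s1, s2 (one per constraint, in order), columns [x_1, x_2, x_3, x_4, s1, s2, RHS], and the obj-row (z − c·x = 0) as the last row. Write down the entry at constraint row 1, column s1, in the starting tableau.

1

Slack s1 belongs to constraint 1; its column is the unit vector e_1, so the entry in row 1 is 1.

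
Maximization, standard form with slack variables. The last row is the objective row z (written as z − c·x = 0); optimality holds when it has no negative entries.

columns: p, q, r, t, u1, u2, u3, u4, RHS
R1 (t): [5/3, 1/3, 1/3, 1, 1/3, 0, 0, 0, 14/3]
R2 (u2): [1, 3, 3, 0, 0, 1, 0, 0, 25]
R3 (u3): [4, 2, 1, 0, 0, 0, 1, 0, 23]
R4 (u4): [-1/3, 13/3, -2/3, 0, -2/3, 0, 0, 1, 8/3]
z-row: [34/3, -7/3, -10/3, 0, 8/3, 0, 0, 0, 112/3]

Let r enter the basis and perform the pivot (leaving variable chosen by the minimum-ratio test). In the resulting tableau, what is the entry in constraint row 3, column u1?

Ratio test on column r — row 1: (14/3)/(1/3) = 14; row 2: 25/3 = 25/3; row 3: 23/1 = 23; row 4: entry -2/3 ≤ 0. Minimum is 25/3 at row 2 (u2 leaves); pivot element 3.
Divide row 2 by 3; eliminate column r from the other rows.
Row 3 update in column u1: 0 − 1·0 = 0.

0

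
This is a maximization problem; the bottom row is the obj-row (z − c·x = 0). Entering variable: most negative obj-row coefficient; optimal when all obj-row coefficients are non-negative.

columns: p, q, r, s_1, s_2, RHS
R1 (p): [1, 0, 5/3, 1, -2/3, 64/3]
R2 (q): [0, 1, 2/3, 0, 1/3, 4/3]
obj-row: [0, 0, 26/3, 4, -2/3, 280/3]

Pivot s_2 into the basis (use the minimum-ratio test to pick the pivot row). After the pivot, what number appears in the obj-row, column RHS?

Ratio test on column s_2 — row 1: entry -2/3 ≤ 0; row 2: (4/3)/(1/3) = 4. Minimum is 4 at row 2 (q leaves); pivot element 1/3.
Divide row 2 by 1/3; eliminate column s_2 from the other rows.
obj-row update in column RHS: 280/3 − (-2/3)·4 = 96.

96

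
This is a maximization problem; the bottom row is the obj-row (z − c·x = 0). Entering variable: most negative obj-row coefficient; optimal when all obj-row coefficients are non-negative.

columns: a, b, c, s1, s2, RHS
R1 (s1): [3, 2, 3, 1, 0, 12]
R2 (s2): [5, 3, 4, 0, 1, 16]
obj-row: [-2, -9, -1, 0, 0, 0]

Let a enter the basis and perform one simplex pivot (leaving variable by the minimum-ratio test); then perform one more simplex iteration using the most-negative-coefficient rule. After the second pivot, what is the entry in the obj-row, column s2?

Ratio test on column a — row 1: 12/3 = 4; row 2: 16/5 = 16/5. Minimum is 16/5 at row 2 (s2 leaves); pivot element 5.
Divide row 2 by 5; eliminate column a from the other rows.
Second iteration: most negative obj-row entry is -39/5 in column b, so b enters.
Ratio test on column b — row 1: (12/5)/(1/5) = 12; row 2: (16/5)/(3/5) = 16/3. Minimum is 16/3 at row 2 (a leaves); pivot element 3/5.
Divide row 2 by 3/5; eliminate column b from the other rows.
After both pivots, the entry at the obj-row, column s2 is 3.

3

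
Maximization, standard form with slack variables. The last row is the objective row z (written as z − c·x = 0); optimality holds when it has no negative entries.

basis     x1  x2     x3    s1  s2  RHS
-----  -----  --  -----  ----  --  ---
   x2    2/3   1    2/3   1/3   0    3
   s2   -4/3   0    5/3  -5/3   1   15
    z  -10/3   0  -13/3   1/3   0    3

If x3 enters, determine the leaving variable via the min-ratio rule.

x2

Column x3 entries and ratios — x2: 3/(2/3) = 9/2; s2: 15/(5/3) = 9.
Smallest ratio is 9/2 in the row of x2, so x2 leaves.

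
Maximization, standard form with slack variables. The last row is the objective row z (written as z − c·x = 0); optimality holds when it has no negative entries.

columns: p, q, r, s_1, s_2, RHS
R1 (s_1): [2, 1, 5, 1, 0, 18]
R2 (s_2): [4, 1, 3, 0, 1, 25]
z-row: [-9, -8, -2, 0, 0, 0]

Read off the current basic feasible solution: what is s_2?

s_2 is basic (row 2); its value is the RHS of that row, 25.

25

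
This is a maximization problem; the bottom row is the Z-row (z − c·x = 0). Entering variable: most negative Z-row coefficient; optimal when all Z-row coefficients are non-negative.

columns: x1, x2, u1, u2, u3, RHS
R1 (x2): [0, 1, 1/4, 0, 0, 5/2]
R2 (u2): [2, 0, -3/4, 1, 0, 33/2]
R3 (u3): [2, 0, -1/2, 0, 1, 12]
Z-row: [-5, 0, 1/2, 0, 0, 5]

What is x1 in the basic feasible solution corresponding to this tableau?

0

x1 is not in the basis, so in the current basic feasible solution x1 = 0.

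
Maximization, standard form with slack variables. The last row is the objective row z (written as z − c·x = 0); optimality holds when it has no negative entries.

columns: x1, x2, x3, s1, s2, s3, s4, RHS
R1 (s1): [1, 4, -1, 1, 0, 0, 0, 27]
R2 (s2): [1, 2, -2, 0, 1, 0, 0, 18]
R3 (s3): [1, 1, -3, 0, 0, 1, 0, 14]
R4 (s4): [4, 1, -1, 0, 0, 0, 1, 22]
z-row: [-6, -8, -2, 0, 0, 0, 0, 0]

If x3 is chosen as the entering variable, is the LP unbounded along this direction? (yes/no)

yes

Every constraint-row entry in column x3 is ≤ 0, so increasing x3 is unbounded.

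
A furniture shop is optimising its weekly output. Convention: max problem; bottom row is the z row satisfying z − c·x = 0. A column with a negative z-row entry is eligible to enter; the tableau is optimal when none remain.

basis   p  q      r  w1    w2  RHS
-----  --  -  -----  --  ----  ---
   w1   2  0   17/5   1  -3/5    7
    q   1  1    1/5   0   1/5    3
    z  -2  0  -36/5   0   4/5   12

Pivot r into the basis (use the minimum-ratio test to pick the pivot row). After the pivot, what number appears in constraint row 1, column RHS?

35/17

Ratio test on column r — row 1: 7/(17/5) = 35/17; row 2: 3/(1/5) = 15. Minimum is 35/17 at row 1 (w1 leaves); pivot element 17/5.
Divide row 1 by 17/5; eliminate column r from the other rows.
In the new row 1, the RHS entry is the old entry divided by the pivot: 7/(17/5) = 35/17.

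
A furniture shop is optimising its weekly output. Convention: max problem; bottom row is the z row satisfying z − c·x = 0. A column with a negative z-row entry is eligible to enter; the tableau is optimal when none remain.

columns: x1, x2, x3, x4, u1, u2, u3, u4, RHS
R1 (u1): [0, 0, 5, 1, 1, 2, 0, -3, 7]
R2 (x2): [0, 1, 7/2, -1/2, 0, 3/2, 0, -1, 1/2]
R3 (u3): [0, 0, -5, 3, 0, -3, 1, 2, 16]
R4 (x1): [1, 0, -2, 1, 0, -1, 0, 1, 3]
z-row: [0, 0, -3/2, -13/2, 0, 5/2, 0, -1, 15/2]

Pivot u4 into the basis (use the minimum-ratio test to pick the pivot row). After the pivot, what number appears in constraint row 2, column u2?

Ratio test on column u4 — row 1: entry -3 ≤ 0; row 2: entry -1 ≤ 0; row 3: 16/2 = 8; row 4: 3/1 = 3. Minimum is 3 at row 4 (x1 leaves); pivot element 1.
Divide row 4 by 1; eliminate column u4 from the other rows.
Row 2 update in column u2: 3/2 − (-1)·(-1) = 1/2.

1/2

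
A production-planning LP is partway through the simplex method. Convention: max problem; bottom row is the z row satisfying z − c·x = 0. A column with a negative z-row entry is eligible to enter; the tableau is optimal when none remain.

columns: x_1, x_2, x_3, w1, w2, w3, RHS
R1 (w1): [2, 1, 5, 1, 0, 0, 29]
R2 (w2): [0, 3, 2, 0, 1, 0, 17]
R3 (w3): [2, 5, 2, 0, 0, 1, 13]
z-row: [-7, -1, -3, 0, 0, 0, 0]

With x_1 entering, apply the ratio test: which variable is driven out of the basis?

w3

Column x_1 entries and ratios — w1: 29/2 = 29/2; w2: 0 ≤ 0, skip; w3: 13/2 = 13/2.
Smallest ratio is 13/2 in the row of w3, so w3 leaves.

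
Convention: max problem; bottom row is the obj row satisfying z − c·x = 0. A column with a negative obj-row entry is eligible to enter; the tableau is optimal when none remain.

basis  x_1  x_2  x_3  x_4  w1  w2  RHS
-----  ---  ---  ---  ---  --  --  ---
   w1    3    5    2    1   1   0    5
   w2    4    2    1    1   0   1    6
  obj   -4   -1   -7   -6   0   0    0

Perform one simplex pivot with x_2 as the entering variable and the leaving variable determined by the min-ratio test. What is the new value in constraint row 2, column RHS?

4

Ratio test on column x_2 — row 1: 5/5 = 1; row 2: 6/2 = 3. Minimum is 1 at row 1 (w1 leaves); pivot element 5.
Divide row 1 by 5; eliminate column x_2 from the other rows.
Row 2 update in column RHS: 6 − 2·1 = 4.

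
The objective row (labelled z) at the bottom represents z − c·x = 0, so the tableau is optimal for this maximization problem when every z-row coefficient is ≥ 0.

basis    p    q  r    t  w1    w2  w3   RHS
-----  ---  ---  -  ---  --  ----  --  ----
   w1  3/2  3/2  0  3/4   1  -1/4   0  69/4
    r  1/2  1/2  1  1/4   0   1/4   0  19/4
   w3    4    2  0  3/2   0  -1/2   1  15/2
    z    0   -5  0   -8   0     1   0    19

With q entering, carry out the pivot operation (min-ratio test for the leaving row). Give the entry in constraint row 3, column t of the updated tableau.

Ratio test on column q — row 1: (69/4)/(3/2) = 23/2; row 2: (19/4)/(1/2) = 19/2; row 3: (15/2)/2 = 15/4. Minimum is 15/4 at row 3 (w3 leaves); pivot element 2.
Divide row 3 by 2; eliminate column q from the other rows.
In the new row 3, the t entry is the old entry divided by the pivot: (3/2)/2 = 3/4.

3/4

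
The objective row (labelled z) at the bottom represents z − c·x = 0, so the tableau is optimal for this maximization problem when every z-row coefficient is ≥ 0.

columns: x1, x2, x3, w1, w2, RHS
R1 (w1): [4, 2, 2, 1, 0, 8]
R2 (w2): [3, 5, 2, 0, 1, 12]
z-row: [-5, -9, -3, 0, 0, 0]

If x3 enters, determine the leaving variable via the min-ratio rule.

w1

Column x3 entries and ratios — w1: 8/2 = 4; w2: 12/2 = 6.
Smallest ratio is 4 in the row of w1, so w1 leaves.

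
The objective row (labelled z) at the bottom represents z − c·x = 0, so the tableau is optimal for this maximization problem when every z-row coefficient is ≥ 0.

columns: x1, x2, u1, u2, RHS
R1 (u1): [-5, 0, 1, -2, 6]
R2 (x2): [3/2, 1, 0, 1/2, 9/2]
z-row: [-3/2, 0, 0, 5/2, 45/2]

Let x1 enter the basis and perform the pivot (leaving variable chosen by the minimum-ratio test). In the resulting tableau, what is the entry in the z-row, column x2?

Ratio test on column x1 — row 1: entry -5 ≤ 0; row 2: (9/2)/(3/2) = 3. Minimum is 3 at row 2 (x2 leaves); pivot element 3/2.
Divide row 2 by 3/2; eliminate column x1 from the other rows.
z-row update in column x2: 0 − (-3/2)·(2/3) = 1.

1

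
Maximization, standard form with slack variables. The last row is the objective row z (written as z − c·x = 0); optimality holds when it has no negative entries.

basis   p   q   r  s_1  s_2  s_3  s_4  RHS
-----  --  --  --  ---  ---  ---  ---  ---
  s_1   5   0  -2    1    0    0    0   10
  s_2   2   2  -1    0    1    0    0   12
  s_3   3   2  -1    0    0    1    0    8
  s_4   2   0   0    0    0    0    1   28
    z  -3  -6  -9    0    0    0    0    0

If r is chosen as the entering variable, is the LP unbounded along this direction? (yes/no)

Every constraint-row entry in column r is ≤ 0, so increasing r is unbounded.

yes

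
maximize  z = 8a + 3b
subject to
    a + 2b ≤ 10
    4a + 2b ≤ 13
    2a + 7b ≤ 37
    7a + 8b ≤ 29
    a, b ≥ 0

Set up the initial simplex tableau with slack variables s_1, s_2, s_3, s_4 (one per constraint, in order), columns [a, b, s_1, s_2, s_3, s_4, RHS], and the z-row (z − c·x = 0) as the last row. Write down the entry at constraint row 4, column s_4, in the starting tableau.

Slack s_4 belongs to constraint 4; its column is the unit vector e_4, so the entry in row 4 is 1.

1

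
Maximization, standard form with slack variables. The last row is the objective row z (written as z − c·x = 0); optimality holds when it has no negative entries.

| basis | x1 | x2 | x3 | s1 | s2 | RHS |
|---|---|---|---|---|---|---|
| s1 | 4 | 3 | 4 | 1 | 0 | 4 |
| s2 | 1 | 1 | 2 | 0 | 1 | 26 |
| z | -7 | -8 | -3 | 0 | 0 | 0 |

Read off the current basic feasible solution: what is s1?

4

s1 is basic (row 1); its value is the RHS of that row, 4.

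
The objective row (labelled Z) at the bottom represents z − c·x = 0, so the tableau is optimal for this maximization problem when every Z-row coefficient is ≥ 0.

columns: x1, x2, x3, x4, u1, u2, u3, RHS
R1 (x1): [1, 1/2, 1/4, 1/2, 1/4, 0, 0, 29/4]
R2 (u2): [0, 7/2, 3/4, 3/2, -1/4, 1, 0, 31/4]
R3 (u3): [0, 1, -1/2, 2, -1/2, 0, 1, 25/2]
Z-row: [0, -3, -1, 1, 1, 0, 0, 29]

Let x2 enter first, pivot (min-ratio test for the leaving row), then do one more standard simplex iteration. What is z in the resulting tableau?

Ratio test on column x2 — row 1: (29/4)/(1/2) = 29/2; row 2: (31/4)/(7/2) = 31/14; row 3: (25/2)/1 = 25/2. Minimum is 31/14 at row 2 (u2 leaves); pivot element 7/2.
Pivot on row 2; the Z-row RHS becomes 29 − (-3)·(31/14) = 499/14.
Next entering variable (most negative Z-row entry -5/14): x3.
Ratio test on column x3 — row 1: (43/7)/(1/7) = 43; row 2: (31/14)/(3/14) = 31/3; row 3: entry -5/7 ≤ 0. Minimum is 31/3 at row 2 (x2 leaves); pivot element 3/14.
After the second pivot the Z-row RHS is 499/14 − (-5/14)·(31/3) = 118/3.

118/3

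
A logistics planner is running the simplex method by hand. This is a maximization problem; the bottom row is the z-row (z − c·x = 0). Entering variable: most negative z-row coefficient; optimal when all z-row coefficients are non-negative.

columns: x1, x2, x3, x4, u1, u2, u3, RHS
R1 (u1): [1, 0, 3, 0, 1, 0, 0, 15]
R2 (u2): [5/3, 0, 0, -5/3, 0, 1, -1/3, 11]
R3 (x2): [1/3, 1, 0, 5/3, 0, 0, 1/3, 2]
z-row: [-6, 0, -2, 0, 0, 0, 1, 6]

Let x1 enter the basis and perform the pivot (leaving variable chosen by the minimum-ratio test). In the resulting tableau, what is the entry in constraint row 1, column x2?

-3

Ratio test on column x1 — row 1: 15/1 = 15; row 2: 11/(5/3) = 33/5; row 3: 2/(1/3) = 6. Minimum is 6 at row 3 (x2 leaves); pivot element 1/3.
Divide row 3 by 1/3; eliminate column x1 from the other rows.
Row 1 update in column x2: 0 − 1·3 = -3.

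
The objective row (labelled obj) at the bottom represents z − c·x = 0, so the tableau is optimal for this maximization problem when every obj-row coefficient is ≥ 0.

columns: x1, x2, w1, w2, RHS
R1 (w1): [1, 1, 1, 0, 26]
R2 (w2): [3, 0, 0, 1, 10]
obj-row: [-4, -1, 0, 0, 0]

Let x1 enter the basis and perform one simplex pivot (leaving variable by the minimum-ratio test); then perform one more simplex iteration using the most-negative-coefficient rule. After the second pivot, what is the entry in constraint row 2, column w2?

Ratio test on column x1 — row 1: 26/1 = 26; row 2: 10/3 = 10/3. Minimum is 10/3 at row 2 (w2 leaves); pivot element 3.
Divide row 2 by 3; eliminate column x1 from the other rows.
Second iteration: most negative obj-row entry is -1 in column x2, so x2 enters.
Ratio test on column x2 — row 1: (68/3)/1 = 68/3; row 2: entry 0 ≤ 0. Minimum is 68/3 at row 1 (w1 leaves); pivot element 1.
Divide row 1 by 1; eliminate column x2 from the other rows.
After both pivots, the entry at constraint row 2, column w2 is 1/3.

1/3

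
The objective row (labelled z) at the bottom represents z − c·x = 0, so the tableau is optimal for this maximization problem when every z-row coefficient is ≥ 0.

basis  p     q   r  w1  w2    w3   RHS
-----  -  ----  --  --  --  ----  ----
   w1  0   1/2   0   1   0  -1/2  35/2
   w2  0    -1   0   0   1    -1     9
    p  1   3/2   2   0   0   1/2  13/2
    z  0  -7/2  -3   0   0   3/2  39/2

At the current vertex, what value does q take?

0

q is not in the basis, so in the current basic feasible solution q = 0.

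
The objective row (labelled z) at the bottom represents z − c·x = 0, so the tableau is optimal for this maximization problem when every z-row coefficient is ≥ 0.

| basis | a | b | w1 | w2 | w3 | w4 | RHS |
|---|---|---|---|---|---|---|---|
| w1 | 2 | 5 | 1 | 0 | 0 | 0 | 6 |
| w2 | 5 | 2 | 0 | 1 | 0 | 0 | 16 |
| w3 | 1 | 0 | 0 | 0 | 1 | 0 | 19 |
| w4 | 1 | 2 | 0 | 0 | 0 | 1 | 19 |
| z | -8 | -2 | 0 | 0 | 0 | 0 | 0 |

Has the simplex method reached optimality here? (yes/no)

no

The z-row has a negative entry -8 in column a, so it is not optimal.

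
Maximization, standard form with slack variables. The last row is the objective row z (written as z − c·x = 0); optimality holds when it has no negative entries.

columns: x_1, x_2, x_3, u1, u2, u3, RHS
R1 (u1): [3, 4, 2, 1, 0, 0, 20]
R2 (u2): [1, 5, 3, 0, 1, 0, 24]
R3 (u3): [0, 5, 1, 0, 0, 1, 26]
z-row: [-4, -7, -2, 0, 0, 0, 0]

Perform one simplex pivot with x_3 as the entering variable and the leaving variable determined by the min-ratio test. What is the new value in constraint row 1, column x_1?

7/3

Ratio test on column x_3 — row 1: 20/2 = 10; row 2: 24/3 = 8; row 3: 26/1 = 26. Minimum is 8 at row 2 (u2 leaves); pivot element 3.
Divide row 2 by 3; eliminate column x_3 from the other rows.
Row 1 update in column x_1: 3 − 2·(1/3) = 7/3.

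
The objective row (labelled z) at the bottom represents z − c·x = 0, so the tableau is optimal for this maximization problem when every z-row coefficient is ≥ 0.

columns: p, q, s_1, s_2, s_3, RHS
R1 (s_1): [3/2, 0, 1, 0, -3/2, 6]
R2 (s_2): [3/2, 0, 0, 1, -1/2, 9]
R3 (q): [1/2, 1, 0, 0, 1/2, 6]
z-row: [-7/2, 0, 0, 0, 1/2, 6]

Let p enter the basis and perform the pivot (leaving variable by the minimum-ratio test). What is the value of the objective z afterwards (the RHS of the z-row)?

20

Ratio test on column p — row 1: 6/(3/2) = 4; row 2: 9/(3/2) = 6; row 3: 6/(1/2) = 12. Minimum is 4 at row 1 (s_1 leaves); pivot element 3/2.
Pivot on row 1; the z-row RHS becomes 6 − (-7/2)·4 = 20.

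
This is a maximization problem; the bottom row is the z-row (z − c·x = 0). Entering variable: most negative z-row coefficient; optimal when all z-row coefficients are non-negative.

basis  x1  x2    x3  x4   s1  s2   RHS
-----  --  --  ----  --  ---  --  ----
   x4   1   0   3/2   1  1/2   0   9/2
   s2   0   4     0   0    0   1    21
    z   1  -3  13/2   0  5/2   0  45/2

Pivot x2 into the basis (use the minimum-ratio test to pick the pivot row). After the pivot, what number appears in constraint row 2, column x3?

0

Ratio test on column x2 — row 1: entry 0 ≤ 0; row 2: 21/4 = 21/4. Minimum is 21/4 at row 2 (s2 leaves); pivot element 4.
Divide row 2 by 4; eliminate column x2 from the other rows.
In the new row 2, the x3 entry is the old entry divided by the pivot: 0/4 = 0.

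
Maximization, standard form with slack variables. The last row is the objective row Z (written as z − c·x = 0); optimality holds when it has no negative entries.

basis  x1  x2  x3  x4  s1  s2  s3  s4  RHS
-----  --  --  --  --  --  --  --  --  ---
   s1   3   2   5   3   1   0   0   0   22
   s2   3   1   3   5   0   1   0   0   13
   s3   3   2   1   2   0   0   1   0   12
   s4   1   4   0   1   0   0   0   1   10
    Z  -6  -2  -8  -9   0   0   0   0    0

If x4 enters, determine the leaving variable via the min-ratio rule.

Column x4 entries and ratios — s1: 22/3 = 22/3; s2: 13/5 = 13/5; s3: 12/2 = 6; s4: 10/1 = 10.
Smallest ratio is 13/5 in the row of s2, so s2 leaves.

s2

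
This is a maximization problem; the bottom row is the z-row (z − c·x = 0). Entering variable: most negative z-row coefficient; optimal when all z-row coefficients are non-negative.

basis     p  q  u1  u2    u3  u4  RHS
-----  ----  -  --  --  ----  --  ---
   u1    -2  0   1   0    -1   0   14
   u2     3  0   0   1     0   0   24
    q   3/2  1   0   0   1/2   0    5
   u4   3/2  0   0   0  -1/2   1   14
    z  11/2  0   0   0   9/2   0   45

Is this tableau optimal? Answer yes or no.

yes

Every z-row coefficient is ≥ 0, so the tableau is optimal.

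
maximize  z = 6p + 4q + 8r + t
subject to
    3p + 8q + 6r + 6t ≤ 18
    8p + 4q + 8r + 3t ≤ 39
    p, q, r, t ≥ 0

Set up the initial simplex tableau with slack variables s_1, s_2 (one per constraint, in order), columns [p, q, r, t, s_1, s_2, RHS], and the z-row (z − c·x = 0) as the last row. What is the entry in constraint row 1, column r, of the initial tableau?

Constraint 1 has coefficient 6 on r.

6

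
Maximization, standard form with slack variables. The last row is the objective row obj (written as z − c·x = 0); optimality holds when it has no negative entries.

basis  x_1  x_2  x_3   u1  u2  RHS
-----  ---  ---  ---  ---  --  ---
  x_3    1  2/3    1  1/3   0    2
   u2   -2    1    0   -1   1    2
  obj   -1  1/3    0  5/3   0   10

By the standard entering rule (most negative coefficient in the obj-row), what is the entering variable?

Negative obj-row entries: x_1: -1.
The most negative is -1 in column x_1, so x_1 enters.

x_1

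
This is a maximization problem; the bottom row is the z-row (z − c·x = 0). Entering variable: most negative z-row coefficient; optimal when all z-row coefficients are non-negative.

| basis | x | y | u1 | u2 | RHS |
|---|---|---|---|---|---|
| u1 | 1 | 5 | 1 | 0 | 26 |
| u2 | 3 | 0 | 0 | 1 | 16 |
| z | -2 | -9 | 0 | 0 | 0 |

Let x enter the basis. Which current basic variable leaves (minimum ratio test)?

Column x entries and ratios — u1: 26/1 = 26; u2: 16/3 = 16/3.
Smallest ratio is 16/3 in the row of u2, so u2 leaves.

u2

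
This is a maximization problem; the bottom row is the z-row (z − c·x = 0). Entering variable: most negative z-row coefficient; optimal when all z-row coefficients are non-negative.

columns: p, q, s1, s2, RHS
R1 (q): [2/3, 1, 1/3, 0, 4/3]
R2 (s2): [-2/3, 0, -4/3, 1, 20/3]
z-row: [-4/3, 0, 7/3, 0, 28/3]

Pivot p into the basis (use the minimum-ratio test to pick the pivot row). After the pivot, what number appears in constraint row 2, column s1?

Ratio test on column p — row 1: (4/3)/(2/3) = 2; row 2: entry -2/3 ≤ 0. Minimum is 2 at row 1 (q leaves); pivot element 2/3.
Divide row 1 by 2/3; eliminate column p from the other rows.
Row 2 update in column s1: -4/3 − (-2/3)·(1/2) = -1.

-1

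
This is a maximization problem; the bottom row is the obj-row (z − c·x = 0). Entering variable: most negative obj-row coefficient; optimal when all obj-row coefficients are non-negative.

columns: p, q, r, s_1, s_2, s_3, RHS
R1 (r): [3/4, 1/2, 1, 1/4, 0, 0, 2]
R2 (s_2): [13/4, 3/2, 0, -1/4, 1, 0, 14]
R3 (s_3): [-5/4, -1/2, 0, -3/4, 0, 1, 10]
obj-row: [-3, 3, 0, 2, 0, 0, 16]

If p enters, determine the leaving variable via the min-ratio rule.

r

Column p entries and ratios — r: 2/(3/4) = 8/3; s_2: 14/(13/4) = 56/13; s_3: -5/4 ≤ 0, skip.
Smallest ratio is 8/3 in the row of r, so r leaves.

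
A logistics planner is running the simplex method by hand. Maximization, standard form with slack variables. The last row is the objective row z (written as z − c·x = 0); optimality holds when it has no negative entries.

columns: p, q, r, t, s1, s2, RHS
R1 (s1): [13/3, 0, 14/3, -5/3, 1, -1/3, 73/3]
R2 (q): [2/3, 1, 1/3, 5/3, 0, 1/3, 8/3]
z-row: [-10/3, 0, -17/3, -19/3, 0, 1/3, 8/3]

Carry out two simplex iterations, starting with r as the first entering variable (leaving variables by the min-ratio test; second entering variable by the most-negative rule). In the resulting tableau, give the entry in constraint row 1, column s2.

Ratio test on column r — row 1: (73/3)/(14/3) = 73/14; row 2: (8/3)/(1/3) = 8. Minimum is 73/14 at row 1 (s1 leaves); pivot element 14/3.
Divide row 1 by 14/3; eliminate column r from the other rows.
Second iteration: most negative z-row entry is -117/14 in column t, so t enters.
Ratio test on column t — row 1: entry -5/14 ≤ 0; row 2: (13/14)/(25/14) = 13/25. Minimum is 13/25 at row 2 (q leaves); pivot element 25/14.
Divide row 2 by 25/14; eliminate column t from the other rows.
After both pivots, the entry at constraint row 1, column s2 is 0.

0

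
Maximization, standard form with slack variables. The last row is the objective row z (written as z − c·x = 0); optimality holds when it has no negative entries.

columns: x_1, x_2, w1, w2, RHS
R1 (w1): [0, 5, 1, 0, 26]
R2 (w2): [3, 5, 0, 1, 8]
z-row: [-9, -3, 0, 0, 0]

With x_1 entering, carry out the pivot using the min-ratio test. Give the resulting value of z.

24

Ratio test on column x_1 — row 1: entry 0 ≤ 0; row 2: 8/3 = 8/3. Minimum is 8/3 at row 2 (w2 leaves); pivot element 3.
Pivot on row 2; the z-row RHS becomes 0 − (-9)·(8/3) = 24.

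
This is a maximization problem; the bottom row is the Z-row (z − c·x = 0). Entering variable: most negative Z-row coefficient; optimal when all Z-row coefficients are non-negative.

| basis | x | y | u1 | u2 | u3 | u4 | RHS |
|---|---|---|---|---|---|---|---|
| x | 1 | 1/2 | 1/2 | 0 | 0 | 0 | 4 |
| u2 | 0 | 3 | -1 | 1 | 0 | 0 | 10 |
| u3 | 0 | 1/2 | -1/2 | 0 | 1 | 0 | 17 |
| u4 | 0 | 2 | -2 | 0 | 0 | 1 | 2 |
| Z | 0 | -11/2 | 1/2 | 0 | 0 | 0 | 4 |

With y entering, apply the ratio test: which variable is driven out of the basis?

Column y entries and ratios — x: 4/(1/2) = 8; u2: 10/3 = 10/3; u3: 17/(1/2) = 34; u4: 2/2 = 1.
Smallest ratio is 1 in the row of u4, so u4 leaves.

u4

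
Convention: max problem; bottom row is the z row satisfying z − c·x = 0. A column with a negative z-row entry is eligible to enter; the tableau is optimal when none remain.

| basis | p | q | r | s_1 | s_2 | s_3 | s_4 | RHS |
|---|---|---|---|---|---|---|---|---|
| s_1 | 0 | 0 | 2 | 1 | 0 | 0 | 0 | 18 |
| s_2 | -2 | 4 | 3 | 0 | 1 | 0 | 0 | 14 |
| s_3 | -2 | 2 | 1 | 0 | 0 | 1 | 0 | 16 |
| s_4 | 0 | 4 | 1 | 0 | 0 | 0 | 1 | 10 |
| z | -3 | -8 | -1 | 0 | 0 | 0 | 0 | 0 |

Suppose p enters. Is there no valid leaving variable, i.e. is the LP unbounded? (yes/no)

yes

Every constraint-row entry in column p is ≤ 0, so increasing p is unbounded.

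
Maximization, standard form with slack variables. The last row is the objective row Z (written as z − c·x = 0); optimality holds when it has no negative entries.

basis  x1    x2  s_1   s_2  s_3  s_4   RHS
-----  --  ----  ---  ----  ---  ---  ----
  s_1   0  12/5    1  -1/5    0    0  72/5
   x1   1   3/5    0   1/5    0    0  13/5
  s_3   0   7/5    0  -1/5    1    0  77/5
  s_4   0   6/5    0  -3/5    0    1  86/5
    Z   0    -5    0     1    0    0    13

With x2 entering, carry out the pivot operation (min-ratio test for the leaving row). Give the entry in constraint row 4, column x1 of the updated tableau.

-2

Ratio test on column x2 — row 1: (72/5)/(12/5) = 6; row 2: (13/5)/(3/5) = 13/3; row 3: (77/5)/(7/5) = 11; row 4: (86/5)/(6/5) = 43/3. Minimum is 13/3 at row 2 (x1 leaves); pivot element 3/5.
Divide row 2 by 3/5; eliminate column x2 from the other rows.
Row 4 update in column x1: 0 − (6/5)·(5/3) = -2.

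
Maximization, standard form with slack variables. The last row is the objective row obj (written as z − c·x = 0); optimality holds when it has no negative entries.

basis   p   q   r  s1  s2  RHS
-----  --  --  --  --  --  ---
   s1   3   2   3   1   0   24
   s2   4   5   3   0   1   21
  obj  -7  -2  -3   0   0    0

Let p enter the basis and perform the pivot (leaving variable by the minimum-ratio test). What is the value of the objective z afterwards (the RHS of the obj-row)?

147/4

Ratio test on column p — row 1: 24/3 = 8; row 2: 21/4 = 21/4. Minimum is 21/4 at row 2 (s2 leaves); pivot element 4.
Pivot on row 2; the obj-row RHS becomes 0 − (-7)·(21/4) = 147/4.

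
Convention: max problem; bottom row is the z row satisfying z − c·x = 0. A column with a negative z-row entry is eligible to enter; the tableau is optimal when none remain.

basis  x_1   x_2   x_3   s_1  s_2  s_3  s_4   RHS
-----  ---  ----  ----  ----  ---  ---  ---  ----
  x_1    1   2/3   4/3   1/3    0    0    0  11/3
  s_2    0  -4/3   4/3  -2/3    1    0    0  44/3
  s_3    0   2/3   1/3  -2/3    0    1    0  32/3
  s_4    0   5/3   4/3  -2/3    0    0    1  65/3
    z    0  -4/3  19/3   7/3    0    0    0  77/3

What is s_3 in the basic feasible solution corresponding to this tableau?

s_3 is basic (row 3); its value is the RHS of that row, 32/3.

32/3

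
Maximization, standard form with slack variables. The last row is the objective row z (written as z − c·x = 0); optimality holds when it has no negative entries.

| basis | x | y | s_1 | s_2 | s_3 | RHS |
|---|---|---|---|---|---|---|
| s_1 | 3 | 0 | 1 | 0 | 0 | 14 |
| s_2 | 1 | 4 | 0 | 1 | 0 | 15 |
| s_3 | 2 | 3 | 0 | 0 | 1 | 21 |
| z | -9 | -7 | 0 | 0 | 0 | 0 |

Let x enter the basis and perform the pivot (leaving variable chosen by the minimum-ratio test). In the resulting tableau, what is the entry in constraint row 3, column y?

3

Ratio test on column x — row 1: 14/3 = 14/3; row 2: 15/1 = 15; row 3: 21/2 = 21/2. Minimum is 14/3 at row 1 (s_1 leaves); pivot element 3.
Divide row 1 by 3; eliminate column x from the other rows.
Row 3 update in column y: 3 − 2·0 = 3.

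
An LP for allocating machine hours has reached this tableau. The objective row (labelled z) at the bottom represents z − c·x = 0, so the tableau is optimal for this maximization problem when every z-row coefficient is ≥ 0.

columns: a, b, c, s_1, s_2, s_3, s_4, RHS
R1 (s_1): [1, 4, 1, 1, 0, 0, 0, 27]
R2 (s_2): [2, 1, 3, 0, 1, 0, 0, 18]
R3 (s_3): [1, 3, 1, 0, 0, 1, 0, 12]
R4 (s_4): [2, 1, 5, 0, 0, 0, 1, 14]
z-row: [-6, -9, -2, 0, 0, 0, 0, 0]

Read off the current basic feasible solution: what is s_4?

14

s_4 is basic (row 4); its value is the RHS of that row, 14.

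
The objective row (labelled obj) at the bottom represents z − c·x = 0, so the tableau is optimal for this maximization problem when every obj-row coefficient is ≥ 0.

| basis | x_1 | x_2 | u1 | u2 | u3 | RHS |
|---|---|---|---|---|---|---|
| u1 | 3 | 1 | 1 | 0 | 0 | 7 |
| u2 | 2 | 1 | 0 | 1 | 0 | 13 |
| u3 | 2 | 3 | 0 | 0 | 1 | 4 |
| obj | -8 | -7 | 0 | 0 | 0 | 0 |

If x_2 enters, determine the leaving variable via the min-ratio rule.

Column x_2 entries and ratios — u1: 7/1 = 7; u2: 13/1 = 13; u3: 4/3 = 4/3.
Smallest ratio is 4/3 in the row of u3, so u3 leaves.

u3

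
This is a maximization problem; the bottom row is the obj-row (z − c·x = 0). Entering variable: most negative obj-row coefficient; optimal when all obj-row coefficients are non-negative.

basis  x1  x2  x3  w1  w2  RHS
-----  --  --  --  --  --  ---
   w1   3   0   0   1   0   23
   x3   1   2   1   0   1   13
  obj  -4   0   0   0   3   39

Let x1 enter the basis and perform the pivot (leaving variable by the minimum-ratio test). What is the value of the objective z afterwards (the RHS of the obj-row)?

Ratio test on column x1 — row 1: 23/3 = 23/3; row 2: 13/1 = 13. Minimum is 23/3 at row 1 (w1 leaves); pivot element 3.
Pivot on row 1; the obj-row RHS becomes 39 − (-4)·(23/3) = 209/3.

209/3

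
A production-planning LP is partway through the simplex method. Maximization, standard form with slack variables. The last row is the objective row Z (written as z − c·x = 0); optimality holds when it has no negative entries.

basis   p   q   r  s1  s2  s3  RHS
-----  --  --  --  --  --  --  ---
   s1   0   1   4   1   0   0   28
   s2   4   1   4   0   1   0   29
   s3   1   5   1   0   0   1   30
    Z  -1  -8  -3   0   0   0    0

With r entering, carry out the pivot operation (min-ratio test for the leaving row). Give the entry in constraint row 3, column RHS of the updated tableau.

Ratio test on column r — row 1: 28/4 = 7; row 2: 29/4 = 29/4; row 3: 30/1 = 30. Minimum is 7 at row 1 (s1 leaves); pivot element 4.
Divide row 1 by 4; eliminate column r from the other rows.
Row 3 update in column RHS: 30 − 1·7 = 23.

23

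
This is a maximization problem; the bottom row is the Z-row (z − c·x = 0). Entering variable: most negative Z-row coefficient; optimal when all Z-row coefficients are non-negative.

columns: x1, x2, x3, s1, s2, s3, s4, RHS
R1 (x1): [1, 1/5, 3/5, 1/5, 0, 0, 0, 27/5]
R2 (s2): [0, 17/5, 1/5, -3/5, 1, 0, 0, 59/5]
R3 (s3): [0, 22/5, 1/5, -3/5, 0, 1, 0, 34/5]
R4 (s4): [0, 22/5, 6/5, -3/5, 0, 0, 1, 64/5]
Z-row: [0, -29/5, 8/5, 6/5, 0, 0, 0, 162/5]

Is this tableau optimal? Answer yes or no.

no

The Z-row has a negative entry -29/5 in column x2, so it is not optimal.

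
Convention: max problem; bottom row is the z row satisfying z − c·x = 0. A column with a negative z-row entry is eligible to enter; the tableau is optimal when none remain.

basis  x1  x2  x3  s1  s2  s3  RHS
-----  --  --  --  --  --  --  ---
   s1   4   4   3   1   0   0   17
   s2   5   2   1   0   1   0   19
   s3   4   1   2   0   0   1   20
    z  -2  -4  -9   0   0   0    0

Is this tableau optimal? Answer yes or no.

The z-row has a negative entry -9 in column x3, so it is not optimal.

no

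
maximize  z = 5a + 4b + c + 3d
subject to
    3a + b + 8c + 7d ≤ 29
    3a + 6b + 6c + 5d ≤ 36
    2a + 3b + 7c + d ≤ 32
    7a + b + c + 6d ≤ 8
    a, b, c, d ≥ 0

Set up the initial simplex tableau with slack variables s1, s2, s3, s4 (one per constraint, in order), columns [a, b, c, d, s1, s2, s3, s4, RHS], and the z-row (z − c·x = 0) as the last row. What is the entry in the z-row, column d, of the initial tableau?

-3

The z-row carries the negated objective coefficients: the d entry is -3.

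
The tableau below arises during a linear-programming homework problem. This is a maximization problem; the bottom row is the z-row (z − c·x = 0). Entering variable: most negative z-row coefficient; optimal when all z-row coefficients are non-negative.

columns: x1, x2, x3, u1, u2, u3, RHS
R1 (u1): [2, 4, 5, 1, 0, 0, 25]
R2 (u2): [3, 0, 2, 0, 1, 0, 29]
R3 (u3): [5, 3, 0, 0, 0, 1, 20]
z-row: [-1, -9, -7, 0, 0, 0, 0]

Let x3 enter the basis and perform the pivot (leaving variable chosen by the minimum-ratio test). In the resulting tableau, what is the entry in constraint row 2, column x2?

-8/5

Ratio test on column x3 — row 1: 25/5 = 5; row 2: 29/2 = 29/2; row 3: entry 0 ≤ 0. Minimum is 5 at row 1 (u1 leaves); pivot element 5.
Divide row 1 by 5; eliminate column x3 from the other rows.
Row 2 update in column x2: 0 − 2·(4/5) = -8/5.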